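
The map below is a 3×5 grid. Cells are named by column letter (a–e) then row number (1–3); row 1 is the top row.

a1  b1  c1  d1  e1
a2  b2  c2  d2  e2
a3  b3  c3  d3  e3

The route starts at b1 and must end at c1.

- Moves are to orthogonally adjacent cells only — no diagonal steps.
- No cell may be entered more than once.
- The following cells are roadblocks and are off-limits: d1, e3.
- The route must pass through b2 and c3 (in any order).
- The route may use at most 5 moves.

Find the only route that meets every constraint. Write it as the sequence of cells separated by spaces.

b1 b2 b3 c3 c2 c1

Any route must reach b2 and c3 and still end at c1 within 5 moves, so the order of the required stops is forced.
Route from b1: down 2 to b3, right 1 to c3, up 2 to c1 — 5 moves in all.
Check: all required cells visited; 5 ≤ 5 moves.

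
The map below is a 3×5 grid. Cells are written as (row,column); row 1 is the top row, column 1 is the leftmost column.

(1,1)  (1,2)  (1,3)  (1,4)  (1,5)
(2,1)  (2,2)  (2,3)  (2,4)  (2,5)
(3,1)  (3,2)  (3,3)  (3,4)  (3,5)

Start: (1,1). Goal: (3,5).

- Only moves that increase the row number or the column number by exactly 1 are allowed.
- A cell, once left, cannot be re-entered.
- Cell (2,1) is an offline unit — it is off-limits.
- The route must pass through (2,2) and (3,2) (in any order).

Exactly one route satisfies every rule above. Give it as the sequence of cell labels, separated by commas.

Moves only go right or down, so the column and row indices never decrease.
Route from (1,1): right 1 to (1,2), down 2 to (3,2), right 3 to (3,5) — 6 moves in all.
Check: all required cells visited.

(1,1), (1,2), (2,2), (3,2), (3,3), (3,4), (3,5)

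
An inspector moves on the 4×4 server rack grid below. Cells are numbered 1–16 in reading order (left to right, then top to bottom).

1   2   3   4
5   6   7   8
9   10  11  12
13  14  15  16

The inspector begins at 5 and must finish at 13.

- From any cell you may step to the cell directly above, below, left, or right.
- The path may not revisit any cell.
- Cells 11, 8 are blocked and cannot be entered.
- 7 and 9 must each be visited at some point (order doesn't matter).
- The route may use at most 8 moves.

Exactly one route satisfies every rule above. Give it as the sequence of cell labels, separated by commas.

Any route must reach 7 and 9 and still end at 13 within 8 moves, so the order of the required stops is forced.
Route from 5: up to 1, 2× right (reaching 3), down to 7, left to 6, down to 10, left to 9, down to 13 — 8 moves in all.
Check: all required cells visited; 8 ≤ 8 moves.

5, 1, 2, 3, 7, 6, 10, 9, 13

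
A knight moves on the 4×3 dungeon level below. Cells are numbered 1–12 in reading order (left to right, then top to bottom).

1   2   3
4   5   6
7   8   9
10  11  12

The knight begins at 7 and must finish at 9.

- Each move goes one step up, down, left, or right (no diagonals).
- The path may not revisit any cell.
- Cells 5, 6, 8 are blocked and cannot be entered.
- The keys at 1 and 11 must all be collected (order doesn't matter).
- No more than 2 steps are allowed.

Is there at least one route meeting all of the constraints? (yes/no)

Every way from 1 onward to 9 runs back through 7, which the route has already used — so it cannot be completed without a revisit.

no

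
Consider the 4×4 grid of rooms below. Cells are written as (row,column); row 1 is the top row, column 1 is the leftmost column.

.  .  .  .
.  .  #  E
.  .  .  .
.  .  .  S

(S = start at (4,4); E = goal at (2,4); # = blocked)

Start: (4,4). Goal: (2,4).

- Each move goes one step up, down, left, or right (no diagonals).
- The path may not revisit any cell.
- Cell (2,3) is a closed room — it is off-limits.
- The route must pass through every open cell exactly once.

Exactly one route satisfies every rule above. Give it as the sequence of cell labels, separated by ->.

(4,4) -> (3,4) -> (3,3) -> (4,3) -> (4,2) -> (4,1) -> (3,1) -> (3,2) -> (2,2) -> (2,1) -> (1,1) -> (1,2) -> (1,3) -> (1,4) -> (2,4)

Need to visit all 15 open cells exactly once, starting at (4,4) and ending at (2,4).
Cell (1,3) has only two open neighbours ((1,2) and (1,4)), so the path must pass straight through it: one of those is the cell it's entered from and the other is where it exits.
Route from (4,4): up 1 to (3,4), left 1 to (3,3), down 1 to (4,3), left 2 to (4,1), up 1 to (3,1), right 1 to (3,2), up 1 to (2,2), left 1 to (2,1), up 1 to (1,1), right 3 to (1,4), down 1 to (2,4) — 14 moves in all.
Check: all 15 open cells covered.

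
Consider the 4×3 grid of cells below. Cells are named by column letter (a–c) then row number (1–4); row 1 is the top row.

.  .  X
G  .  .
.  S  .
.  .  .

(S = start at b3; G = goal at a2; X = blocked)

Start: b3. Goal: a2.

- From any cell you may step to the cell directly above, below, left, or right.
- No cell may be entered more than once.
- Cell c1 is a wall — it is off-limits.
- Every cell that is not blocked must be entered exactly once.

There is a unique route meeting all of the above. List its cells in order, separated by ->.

Need to visit all 11 open cells exactly once, starting at b3 and ending at a2.
Cell c2 has only two open neighbours (c3 and b2), so the path must pass straight through it: one of those is the cell it's entered from and the other is where it exits.
Route from b3: left to a3, down to a4, 2× right (reaching c4), 2× up (reaching c2), left to b2, up to b1, left to a1, down to a2 — 10 moves in all.
Check: all 11 open cells covered.

b3 -> a3 -> a4 -> b4 -> c4 -> c3 -> c2 -> b2 -> b1 -> a1 -> a2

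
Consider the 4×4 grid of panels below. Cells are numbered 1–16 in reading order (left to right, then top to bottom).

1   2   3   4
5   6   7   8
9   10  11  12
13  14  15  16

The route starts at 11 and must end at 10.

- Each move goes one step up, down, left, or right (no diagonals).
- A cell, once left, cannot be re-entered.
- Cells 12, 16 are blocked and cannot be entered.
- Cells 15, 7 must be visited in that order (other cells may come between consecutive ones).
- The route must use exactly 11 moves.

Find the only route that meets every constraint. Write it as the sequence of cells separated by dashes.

The waypoints must appear in the order 15, 7, with no cell reused.
Route from 11: down to 15, 2× left (reaching 13), 3× up (reaching 1), 2× right (reaching 3), down to 7, left to 6, down to 10 — 11 moves in all.
Check: order respected (15 at step 1, 7 at step 9); 11 moves as required.

11 - 15 - 14 - 13 - 9 - 5 - 1 - 2 - 3 - 7 - 6 - 10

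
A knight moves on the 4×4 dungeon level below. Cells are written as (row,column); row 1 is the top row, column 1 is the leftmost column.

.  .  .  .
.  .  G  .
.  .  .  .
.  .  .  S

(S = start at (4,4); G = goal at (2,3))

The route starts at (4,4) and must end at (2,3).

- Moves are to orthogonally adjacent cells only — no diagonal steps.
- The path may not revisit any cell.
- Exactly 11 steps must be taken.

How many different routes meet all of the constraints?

Need simple routes of exactly 11 moves from (4,4) to (2,3) (Manhattan distance 3, so 4 moves are spent on a detour and 4 undoing it).
Branch systematically from the start, pruning whenever the remaining move budget drops below the Manhattan distance to (2,3) or differs from it in parity. Grouping the completions by first move — via (3,4): 20; via (4,3): 19 — and summing: 20 + 19 = 39.
That gives 39 routes.

39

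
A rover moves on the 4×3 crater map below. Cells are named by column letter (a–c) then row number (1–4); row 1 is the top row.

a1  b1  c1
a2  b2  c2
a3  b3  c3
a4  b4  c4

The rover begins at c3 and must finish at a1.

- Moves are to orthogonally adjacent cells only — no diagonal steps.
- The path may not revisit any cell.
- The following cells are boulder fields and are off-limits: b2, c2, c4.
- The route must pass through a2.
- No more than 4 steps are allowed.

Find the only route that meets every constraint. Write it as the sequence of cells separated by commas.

Any route must reach a2 and still end at a1 within 4 moves, so the order of the required stops is forced.
Route from c3: left 2 to a3, up 2 to a1 — 4 moves in all.
Check: all required cells visited; 4 ≤ 4 moves.

c3, b3, a3, a2, a1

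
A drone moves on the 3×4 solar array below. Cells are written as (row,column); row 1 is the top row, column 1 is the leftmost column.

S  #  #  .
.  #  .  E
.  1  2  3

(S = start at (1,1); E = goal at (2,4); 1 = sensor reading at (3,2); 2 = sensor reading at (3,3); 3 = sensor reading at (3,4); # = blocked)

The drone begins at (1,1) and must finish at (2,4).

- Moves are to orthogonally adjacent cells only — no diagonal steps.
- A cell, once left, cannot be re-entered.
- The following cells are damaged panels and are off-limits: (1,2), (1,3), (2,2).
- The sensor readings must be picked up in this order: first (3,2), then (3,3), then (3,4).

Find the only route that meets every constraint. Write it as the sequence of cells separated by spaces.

(1,1) (2,1) (3,1) (3,2) (3,3) (3,4) (2,4)

The waypoints must appear in the order (3,2), (3,3), (3,4), with no cell reused.
Route from (1,1): 2× down (reaching (3,1)), 3× right (reaching (3,4)), up to (2,4) — 6 moves in all.
Check: order respected (1 at step 3, 2 at step 4, 3 at step 5).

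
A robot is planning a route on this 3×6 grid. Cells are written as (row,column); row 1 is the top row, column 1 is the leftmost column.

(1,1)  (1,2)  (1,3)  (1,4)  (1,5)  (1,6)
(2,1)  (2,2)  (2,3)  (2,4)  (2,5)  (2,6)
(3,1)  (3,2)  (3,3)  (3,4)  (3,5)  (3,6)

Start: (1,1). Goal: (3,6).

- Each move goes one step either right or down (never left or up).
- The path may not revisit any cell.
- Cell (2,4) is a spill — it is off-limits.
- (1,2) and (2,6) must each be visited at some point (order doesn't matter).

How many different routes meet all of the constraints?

2

A right/down-only route from (1,1) to (3,6) makes exactly 2 down-moves and 5 right-moves in some order.
With no other constraints that would be C(7,2) = 21 routes.
A monotone route can only reach the required cells in the order (1,2), (2,6), so split there and multiply the segment counts (each segment already excludes blocked cells): (1,1)→(1,2): 1; (1,2)→(2,6): 2; (2,6)→(3,6): 1; product = 2.
That gives 2 routes.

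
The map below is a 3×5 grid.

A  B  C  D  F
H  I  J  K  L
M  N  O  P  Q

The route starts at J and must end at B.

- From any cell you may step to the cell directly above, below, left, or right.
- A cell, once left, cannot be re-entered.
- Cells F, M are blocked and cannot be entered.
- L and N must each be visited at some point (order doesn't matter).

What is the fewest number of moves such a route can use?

8

Any route passes through L and N in some order between J and B. Summing Manhattan distances along each leg and taking the cheapest ordering (J → L → N → B) gives a lower bound of 2 + 4 + 2 = 8 moves.
A route of 8 moves achieves this: J → K → L → Q → P → O → N → I → B.
Since 8 matches the lower bound, it is optimal.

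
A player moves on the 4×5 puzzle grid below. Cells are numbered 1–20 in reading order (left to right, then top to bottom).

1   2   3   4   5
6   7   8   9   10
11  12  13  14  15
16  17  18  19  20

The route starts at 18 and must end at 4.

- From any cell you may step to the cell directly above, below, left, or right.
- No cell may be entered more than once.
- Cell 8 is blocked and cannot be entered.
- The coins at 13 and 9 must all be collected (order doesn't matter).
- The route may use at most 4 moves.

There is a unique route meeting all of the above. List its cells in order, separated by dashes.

The budget equals the shortest possible length, so every move has to be on a shortest route through the required cells.
Route from 18: up 1 to 13, right 1 to 14, up 2 to 4 — 4 moves in all.
Check: all required cells visited; 4 ≤ 4 moves.

18 - 13 - 14 - 9 - 4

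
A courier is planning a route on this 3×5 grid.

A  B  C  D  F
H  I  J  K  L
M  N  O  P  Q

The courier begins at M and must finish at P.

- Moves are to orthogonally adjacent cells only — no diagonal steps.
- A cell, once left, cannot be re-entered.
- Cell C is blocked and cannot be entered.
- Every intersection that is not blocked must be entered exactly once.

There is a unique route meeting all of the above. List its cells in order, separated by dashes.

Need to visit all 14 open cells exactly once, starting at M and ending at P.
Route from M: 2× up (reaching A), right to B, 2× down (reaching N), right to O, up to J, right to K, up to D, right to F, 2× down (reaching Q), left to P — 13 moves in all.
Check: all 14 open cells covered.

M - H - A - B - I - N - O - J - K - D - F - L - Q - P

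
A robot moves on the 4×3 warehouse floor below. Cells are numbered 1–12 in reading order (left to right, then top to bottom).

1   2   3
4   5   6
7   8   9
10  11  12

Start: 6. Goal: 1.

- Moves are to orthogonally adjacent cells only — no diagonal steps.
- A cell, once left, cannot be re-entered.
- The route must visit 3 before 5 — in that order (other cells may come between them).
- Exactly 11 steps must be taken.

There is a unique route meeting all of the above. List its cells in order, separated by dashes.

The waypoints must appear in the order 3, 5, with no cell reused.
Route from 6: up to 3, left to 2, 2× down (reaching 8), right to 9, down to 12, 2× left (reaching 10), 3× up (reaching 1) — 11 moves in all.
Check: order respected (3 at step 1, 5 at step 3); 11 moves as required.

6 - 3 - 2 - 5 - 8 - 9 - 12 - 11 - 10 - 7 - 4 - 1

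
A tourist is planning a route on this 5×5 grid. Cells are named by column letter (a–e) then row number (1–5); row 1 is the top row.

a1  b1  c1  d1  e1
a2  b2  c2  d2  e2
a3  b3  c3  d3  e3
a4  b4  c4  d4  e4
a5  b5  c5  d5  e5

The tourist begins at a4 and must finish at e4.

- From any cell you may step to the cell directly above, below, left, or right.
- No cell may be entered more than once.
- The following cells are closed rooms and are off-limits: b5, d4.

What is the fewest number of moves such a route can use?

6

The Manhattan distance from a4 to e4 is |4−4| + |1−5| = 4, so at least 4 moves are needed.
That bound ignores the blocked cells. Measuring each leg by the fewest moves that actually steer around them (a4→e4: 6) raises the lower bound to 6.
A route of 6 moves exists: a4 → a3 → b3 → c3 → d3 → e3 → e4.
Since 6 matches that lower bound, it is optimal.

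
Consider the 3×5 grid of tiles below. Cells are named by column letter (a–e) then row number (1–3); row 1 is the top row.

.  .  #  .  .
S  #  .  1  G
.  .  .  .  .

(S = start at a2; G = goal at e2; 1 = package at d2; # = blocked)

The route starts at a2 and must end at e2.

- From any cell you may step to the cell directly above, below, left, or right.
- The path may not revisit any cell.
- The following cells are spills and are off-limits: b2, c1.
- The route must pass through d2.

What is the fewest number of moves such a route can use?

Any route passes through d2 somewhere between a2 and e2. Summing Manhattan distances along the two legs (a2 → d2 → e2) gives a lower bound of 3 + 1 = 4 moves.
That bound ignores the blocked cells. Measuring each leg by the fewest moves that actually steer around them (a2→d2: 5; d2→e2: 1) raises the lower bound to 6.
A route of 6 moves exists: a2 → a3 → b3 → c3 → c2 → d2 → e2.
Since 6 matches that lower bound, it is optimal.

6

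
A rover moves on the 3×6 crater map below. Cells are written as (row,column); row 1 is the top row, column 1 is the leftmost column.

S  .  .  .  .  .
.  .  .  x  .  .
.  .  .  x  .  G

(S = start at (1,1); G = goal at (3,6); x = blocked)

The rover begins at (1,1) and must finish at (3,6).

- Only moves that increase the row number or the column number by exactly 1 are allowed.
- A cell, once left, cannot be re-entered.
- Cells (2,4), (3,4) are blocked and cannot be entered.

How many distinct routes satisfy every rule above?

A right/down-only route from (1,1) to (3,6) makes exactly 2 down-moves and 5 right-moves in some order.
With no other constraints that would be C(7,2) = 21 routes.
Subtract routes through each blocked cell (inclusion–exclusion for overlaps): − through (2,4): 12 − through (3,4): 10 + through (2,4)&(3,4): 4 → 3.
That gives 3 routes.

3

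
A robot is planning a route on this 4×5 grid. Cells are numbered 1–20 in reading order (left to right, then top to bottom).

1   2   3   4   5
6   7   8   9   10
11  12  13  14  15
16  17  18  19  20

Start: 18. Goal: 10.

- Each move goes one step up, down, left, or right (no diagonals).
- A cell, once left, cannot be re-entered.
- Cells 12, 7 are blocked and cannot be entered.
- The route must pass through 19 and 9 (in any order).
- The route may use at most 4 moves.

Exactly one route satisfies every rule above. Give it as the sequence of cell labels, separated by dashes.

Any route must reach 19 and 9 and still end at 10 within 4 moves, so the order of the required stops is forced.
Route from 18: right to 19, 2× up (reaching 9), right to 10 — 4 moves in all.
Check: all required cells visited; 4 ≤ 4 moves.

18 - 19 - 14 - 9 - 10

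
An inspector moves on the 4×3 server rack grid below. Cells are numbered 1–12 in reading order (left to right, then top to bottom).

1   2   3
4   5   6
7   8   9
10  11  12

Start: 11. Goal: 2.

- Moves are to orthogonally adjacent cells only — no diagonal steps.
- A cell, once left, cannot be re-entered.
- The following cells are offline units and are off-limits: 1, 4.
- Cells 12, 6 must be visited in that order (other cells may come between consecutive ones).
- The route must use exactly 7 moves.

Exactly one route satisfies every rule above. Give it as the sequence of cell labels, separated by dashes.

The waypoints must appear in the order 12, 6, with no cell reused.
Route from 11: right to 12, up to 9, left to 8, up to 5, right to 6, up to 3, left to 2 — 7 moves in all.
Check: order respected (12 at step 1, 6 at step 5); 7 moves as required.

11 - 12 - 9 - 8 - 5 - 6 - 3 - 2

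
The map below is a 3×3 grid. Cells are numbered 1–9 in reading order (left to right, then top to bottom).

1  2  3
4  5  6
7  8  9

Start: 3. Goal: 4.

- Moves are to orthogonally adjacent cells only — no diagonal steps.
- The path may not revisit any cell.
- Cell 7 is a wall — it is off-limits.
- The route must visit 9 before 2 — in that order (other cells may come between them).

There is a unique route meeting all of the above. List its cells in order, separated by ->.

3 -> 6 -> 9 -> 8 -> 5 -> 2 -> 1 -> 4

The waypoints must appear in the order 9, 2, with no cell reused.
Route from 3: 2× down (reaching 9), left to 8, 2× up (reaching 2), left to 1, down to 4 — 7 moves in all.
Check: order respected (9 at step 2, 2 at step 5).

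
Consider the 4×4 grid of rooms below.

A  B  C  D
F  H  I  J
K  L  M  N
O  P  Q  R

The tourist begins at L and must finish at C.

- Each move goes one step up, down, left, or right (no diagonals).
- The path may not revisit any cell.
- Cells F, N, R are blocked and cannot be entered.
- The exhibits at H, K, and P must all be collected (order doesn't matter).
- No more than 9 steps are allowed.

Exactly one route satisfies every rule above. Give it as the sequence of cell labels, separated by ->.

L -> K -> O -> P -> Q -> M -> I -> H -> B -> C

The budget equals the shortest possible length, so every move has to be on a shortest route through the required cells.
Route from L: left to K, down to O, 2× right (reaching Q), 2× up (reaching I), left to H, up to B, right to C — 9 moves in all.
Check: all required cells visited; 9 ≤ 9 moves.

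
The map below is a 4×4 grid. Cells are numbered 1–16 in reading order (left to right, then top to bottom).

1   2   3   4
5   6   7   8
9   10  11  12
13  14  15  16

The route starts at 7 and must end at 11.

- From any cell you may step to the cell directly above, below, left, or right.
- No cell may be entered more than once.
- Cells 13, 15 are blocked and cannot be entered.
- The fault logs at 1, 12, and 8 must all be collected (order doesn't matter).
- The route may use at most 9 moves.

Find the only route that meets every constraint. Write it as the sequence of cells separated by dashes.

7 - 6 - 5 - 1 - 2 - 3 - 4 - 8 - 12 - 11

The 9-move cap with required stops at 1, 12, 8 leaves no slack for detours.
Route from 7: 2× left (reaching 5), up to 1, 3× right (reaching 4), 2× down (reaching 12), left to 11 — 9 moves in all.
Check: all required cells visited; 9 ≤ 9 moves.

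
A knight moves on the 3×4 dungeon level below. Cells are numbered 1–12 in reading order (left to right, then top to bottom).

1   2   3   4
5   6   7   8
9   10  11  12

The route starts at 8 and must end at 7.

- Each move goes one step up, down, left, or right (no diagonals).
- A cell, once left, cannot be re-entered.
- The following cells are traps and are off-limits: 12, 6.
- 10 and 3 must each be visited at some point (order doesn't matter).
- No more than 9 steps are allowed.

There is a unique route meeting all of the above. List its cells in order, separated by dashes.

The budget equals the shortest possible length, so every move has to be on a shortest route through the required cells.
Route from 8: up 1 to 4, left 3 to 1, down 2 to 9, right 2 to 11, up 1 to 7 — 9 moves in all.
Check: all required cells visited; 9 ≤ 9 moves.

8 - 4 - 3 - 2 - 1 - 5 - 9 - 10 - 11 - 7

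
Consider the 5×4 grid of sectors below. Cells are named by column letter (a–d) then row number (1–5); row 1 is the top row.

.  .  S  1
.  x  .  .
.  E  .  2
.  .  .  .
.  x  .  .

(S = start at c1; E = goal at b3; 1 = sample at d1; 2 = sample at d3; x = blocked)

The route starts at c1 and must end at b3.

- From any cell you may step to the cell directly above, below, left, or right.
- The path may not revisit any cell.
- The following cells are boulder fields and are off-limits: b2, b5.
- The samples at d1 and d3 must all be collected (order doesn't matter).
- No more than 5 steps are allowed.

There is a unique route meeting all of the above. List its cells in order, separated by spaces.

The budget equals the shortest possible length, so every move has to be on a shortest route through the required cells.
Route from c1: right to d1, 2× down (reaching d3), 2× left (reaching b3) — 5 moves in all.
Check: all required cells visited; 5 ≤ 5 moves.

c1 d1 d2 d3 c3 b3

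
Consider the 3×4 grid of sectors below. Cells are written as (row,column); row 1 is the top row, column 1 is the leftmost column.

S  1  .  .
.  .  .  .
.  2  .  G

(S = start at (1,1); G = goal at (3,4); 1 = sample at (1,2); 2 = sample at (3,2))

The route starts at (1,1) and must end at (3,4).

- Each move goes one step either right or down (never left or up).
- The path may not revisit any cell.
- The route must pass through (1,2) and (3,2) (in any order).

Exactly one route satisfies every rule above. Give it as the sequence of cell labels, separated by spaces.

Moves only go right or down, so the column and row indices never decrease.
Route from (1,1): right to (1,2), 2× down (reaching (3,2)), 2× right (reaching (3,4)) — 5 moves in all.
Check: all required cells visited.

(1,1) (1,2) (2,2) (3,2) (3,3) (3,4)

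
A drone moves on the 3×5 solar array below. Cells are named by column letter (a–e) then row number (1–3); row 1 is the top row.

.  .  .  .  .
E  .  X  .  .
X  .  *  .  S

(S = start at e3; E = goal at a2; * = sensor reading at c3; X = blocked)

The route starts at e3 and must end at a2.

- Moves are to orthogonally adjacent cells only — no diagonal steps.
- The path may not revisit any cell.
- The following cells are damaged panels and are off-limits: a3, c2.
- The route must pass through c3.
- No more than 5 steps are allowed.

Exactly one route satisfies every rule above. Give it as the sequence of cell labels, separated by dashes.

The budget equals the shortest possible length, so every move has to be on a shortest route through the required cells.
Route from e3: 3× left (reaching b3), up to b2, left to a2 — 5 moves in all.
Check: all required cells visited; 5 ≤ 5 moves.

e3 - d3 - c3 - b3 - b2 - a2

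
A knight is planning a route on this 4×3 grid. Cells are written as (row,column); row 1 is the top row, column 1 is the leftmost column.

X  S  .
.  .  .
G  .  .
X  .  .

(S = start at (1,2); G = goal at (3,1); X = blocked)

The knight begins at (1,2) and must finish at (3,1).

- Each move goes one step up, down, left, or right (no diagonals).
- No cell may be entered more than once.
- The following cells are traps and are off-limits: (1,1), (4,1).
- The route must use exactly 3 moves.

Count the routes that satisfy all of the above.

Need simple routes of exactly 3 moves from (1,2) to (3,1) (Manhattan distance 3, so 0 moves are spent on a detour and 0 undoing it).
Enumerating: (1,2) (2,2) (3,2) (3,1) | (1,2) (2,2) (2,1) (3,1).
That gives 2 routes.

2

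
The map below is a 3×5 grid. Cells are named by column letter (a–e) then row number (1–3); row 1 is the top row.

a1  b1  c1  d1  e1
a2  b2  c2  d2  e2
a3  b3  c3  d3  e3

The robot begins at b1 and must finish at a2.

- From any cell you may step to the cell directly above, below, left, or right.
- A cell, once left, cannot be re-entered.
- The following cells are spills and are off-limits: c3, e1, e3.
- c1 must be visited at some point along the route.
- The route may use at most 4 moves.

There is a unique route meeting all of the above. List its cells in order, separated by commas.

The 4-move cap with required stops at c1 leaves no slack for detours.
Route from b1: right 1 to c1, down 1 to c2, left 2 to a2 — 4 moves in all.
Check: all required cells visited; 4 ≤ 4 moves.

b1, c1, c2, b2, a2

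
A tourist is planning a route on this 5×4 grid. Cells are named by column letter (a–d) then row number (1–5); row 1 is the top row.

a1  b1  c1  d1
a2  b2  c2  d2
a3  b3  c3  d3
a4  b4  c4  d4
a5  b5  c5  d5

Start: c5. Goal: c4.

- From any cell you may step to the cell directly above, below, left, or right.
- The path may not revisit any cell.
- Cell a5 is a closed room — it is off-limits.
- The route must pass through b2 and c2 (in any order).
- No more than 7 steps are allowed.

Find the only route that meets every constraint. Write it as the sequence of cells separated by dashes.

The 7-move cap with required stops at b2, c2 leaves no slack for detours.
Route from c5: left 1 to b5, up 3 to b2, right 1 to c2, down 2 to c4 — 7 moves in all.
Check: all required cells visited; 7 ≤ 7 moves.

c5 - b5 - b4 - b3 - b2 - c2 - c3 - c4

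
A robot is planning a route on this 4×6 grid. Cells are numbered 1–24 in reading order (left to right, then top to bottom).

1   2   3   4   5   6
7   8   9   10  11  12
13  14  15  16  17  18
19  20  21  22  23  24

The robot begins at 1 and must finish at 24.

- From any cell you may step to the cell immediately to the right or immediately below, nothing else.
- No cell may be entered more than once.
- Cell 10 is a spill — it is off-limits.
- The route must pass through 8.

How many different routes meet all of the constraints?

A right/down-only route from 1 to 24 makes exactly 3 down-moves and 5 right-moves in some order.
With no other constraints that would be C(8,3) = 56 routes.
Split at 8 and multiply the segment counts (each segment already excludes blocked cells): 1→8: 2; 8→24: 9; product = 18.
That gives 18 routes.

18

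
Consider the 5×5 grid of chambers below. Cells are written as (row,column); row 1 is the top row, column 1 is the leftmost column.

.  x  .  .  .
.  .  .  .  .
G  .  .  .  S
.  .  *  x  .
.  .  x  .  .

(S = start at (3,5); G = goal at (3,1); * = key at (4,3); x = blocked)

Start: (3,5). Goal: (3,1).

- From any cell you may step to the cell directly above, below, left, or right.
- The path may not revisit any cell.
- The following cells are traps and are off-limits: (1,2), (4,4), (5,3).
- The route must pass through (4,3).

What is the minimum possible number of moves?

Any route passes through (4,3) somewhere between (3,5) and (3,1). Summing Manhattan distances along the two legs ((3,5) → (4,3) → (3,1)) gives a lower bound of 3 + 3 = 6 moves.
A route of 6 moves achieves this: (3,5) → (3,4) → (3,3) → (4,3) → (4,2) → (3,2) → (3,1).
Since 6 matches the lower bound, it is optimal.

6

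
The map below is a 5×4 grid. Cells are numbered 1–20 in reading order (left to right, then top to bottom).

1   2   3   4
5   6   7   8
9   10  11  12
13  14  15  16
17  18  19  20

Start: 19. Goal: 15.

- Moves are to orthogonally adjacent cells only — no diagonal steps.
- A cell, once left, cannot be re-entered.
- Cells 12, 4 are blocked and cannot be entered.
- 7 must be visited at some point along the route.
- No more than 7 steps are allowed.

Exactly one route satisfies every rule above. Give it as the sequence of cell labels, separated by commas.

The 7-move cap with required stops at 7 leaves no slack for detours.
Route from 19: left 1 to 18, up 3 to 6, right 1 to 7, down 2 to 15 — 7 moves in all.
Check: all required cells visited; 7 ≤ 7 moves.

19, 18, 14, 10, 6, 7, 11, 15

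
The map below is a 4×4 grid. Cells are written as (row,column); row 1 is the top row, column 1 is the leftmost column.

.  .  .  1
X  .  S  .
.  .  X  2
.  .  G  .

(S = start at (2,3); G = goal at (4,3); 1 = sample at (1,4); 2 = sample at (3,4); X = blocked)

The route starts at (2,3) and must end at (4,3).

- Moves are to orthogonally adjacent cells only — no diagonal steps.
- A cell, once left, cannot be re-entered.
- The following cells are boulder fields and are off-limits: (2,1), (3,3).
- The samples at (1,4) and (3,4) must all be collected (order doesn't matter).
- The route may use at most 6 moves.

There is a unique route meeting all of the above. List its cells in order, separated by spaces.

Any route must reach (1,4) and (3,4) and still end at (4,3) within 6 moves, so the order of the required stops is forced.
Route from (2,3): up 1 to (1,3), right 1 to (1,4), down 3 to (4,4), left 1 to (4,3) — 6 moves in all.
Check: all required cells visited; 6 ≤ 6 moves.

(2,3) (1,3) (1,4) (2,4) (3,4) (4,4) (4,3)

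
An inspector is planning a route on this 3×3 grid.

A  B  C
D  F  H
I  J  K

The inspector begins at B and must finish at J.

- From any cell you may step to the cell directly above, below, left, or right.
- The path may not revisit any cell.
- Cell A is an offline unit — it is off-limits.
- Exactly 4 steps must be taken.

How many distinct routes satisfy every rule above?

Need simple routes of exactly 4 moves from B to J (Manhattan distance 2, so 1 moves are spent on a detour and 1 undoing it).
Enumerating: B F D I J | B F H K J | B C H K J | B C H F J.
That gives 4 routes.

4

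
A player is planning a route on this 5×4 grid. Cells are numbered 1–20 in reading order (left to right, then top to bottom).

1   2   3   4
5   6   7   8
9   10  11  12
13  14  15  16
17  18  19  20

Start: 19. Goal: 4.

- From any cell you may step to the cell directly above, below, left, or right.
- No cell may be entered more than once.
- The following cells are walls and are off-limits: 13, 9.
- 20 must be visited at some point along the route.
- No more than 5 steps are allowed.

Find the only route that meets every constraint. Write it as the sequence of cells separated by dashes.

Any route must reach 20 and still end at 4 within 5 moves, so the order of the required stops is forced.
Route from 19: right to 20, 4× up (reaching 4) — 5 moves in all.
Check: all required cells visited; 5 ≤ 5 moves.

19 - 20 - 16 - 12 - 8 - 4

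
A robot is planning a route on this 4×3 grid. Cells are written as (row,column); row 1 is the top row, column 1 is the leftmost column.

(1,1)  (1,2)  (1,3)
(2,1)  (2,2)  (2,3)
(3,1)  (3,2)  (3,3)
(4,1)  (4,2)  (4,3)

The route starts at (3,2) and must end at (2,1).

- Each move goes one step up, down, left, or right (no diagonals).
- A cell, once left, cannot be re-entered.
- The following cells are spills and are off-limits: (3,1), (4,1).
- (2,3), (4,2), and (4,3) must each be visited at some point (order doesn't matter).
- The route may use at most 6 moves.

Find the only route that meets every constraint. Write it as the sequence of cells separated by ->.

The 6-move cap with required stops at (2,3), (4,2), (4,3) leaves no slack for detours.
Route from (3,2): down to (4,2), right to (4,3), 2× up (reaching (2,3)), 2× left (reaching (2,1)) — 6 moves in all.
Check: all required cells visited; 6 ≤ 6 moves.

(3,2) -> (4,2) -> (4,3) -> (3,3) -> (2,3) -> (2,2) -> (2,1)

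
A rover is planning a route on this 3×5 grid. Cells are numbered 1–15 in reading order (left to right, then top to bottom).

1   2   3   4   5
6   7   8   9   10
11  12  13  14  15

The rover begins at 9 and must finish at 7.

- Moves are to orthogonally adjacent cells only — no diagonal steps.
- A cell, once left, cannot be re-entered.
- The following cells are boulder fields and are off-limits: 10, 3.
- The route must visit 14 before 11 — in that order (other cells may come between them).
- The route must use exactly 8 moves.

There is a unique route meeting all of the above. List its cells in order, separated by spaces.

9 14 13 12 11 6 1 2 7

The waypoints must appear in the order 14, 11, with no cell reused.
Route from 9: down 1 to 14, left 3 to 11, up 2 to 1, right 1 to 2, down 1 to 7 — 8 moves in all.
Check: order respected (14 at step 1, 11 at step 4); 8 moves as required.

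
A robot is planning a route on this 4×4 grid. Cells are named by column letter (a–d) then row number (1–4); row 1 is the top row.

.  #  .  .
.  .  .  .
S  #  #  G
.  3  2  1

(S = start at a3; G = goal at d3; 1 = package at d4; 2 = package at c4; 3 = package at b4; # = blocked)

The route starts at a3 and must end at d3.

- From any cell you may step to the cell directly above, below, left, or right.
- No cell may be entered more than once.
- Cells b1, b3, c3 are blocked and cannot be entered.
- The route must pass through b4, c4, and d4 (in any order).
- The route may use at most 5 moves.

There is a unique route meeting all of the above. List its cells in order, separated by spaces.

a3 a4 b4 c4 d4 d3

The 5-move cap with required stops at b4, c4, d4 leaves no slack for detours.
Route from a3: down to a4, 3× right (reaching d4), up to d3 — 5 moves in all.
Check: all required cells visited; 5 ≤ 5 moves.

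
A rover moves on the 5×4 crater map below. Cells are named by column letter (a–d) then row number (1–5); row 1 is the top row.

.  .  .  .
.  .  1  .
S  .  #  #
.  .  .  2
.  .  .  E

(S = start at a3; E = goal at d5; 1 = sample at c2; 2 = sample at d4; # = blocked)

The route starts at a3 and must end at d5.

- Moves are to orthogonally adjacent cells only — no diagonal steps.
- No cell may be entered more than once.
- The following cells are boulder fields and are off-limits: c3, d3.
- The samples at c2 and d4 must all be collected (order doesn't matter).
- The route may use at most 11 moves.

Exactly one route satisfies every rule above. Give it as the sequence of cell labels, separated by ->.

a3 -> a2 -> a1 -> b1 -> c1 -> c2 -> b2 -> b3 -> b4 -> c4 -> d4 -> d5

The 11-move cap with required stops at c2, d4 leaves no slack for detours.
Route from a3: 2× up (reaching a1), 2× right (reaching c1), down to c2, left to b2, 2× down (reaching b4), 2× right (reaching d4), down to d5 — 11 moves in all.
Check: all required cells visited; 11 ≤ 11 moves.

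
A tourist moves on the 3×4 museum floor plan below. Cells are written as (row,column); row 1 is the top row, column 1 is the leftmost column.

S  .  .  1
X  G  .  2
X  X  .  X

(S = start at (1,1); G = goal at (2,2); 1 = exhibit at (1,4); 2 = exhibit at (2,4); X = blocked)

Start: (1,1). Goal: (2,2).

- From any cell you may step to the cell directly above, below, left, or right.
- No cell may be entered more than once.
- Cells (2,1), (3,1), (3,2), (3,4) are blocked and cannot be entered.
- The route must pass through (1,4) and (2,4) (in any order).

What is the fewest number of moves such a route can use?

Any route passes through (1,4) and (2,4) in some order between (1,1) and (2,2). Summing Manhattan distances along each leg and taking the cheapest ordering ((1,1) → (1,4) → (2,4) → (2,2)) gives a lower bound of 3 + 1 + 2 = 6 moves.
A route of 6 moves achieves this: (1,1) → (1,2) → (1,3) → (1,4) → (2,4) → (2,3) → (2,2).
Since 6 matches the lower bound, it is optimal.

6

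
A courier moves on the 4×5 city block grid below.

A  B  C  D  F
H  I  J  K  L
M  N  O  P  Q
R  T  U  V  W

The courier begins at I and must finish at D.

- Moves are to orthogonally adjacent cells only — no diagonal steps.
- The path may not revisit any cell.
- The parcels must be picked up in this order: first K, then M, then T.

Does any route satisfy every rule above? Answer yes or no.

yes

One route that works: I → J → K → P → O → N → M → R → T → U → V → W → Q → L → F → D.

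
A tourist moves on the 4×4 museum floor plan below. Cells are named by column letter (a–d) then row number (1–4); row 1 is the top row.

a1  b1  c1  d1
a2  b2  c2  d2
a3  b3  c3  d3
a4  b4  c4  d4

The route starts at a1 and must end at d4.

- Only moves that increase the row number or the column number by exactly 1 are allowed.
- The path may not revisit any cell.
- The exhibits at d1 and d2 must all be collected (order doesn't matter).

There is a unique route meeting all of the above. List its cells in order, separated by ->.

a1 -> b1 -> c1 -> d1 -> d2 -> d3 -> d4

Moves only go right or down, so the column and row indices never decrease.
Route from a1: right 3 to d1, down 3 to d4 — 6 moves in all.
Check: all required cells visited.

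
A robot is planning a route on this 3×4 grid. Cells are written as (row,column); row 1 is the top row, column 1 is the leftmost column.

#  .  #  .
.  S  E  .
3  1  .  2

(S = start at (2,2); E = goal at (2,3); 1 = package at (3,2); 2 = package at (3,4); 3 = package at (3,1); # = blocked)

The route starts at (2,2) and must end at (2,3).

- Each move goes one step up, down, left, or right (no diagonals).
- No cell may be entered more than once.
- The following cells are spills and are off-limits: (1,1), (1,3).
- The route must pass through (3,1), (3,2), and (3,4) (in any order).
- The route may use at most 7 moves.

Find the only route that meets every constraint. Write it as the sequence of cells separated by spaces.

(2,2) (2,1) (3,1) (3,2) (3,3) (3,4) (2,4) (2,3)

Any route must reach (3,1), (3,2), and (3,4) and still end at (2,3) within 7 moves, so the order of the required stops is forced.
Route from (2,2): left 1 to (2,1), down 1 to (3,1), right 3 to (3,4), up 1 to (2,4), left 1 to (2,3) — 7 moves in all.
Check: all required cells visited; 7 ≤ 7 moves.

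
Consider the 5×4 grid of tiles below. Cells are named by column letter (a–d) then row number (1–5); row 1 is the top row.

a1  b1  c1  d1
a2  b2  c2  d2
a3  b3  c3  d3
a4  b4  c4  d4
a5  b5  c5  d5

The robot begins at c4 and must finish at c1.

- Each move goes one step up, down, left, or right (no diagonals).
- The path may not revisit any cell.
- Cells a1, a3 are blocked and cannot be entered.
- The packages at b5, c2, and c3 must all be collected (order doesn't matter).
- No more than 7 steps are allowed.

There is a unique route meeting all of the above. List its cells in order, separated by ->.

c4 -> c5 -> b5 -> b4 -> b3 -> c3 -> c2 -> c1

Any route must reach b5, c2, and c3 and still end at c1 within 7 moves, so the order of the required stops is forced.
Route from c4: down to c5, left to b5, 2× up (reaching b3), right to c3, 2× up (reaching c1) — 7 moves in all.
Check: all required cells visited; 7 ≤ 7 moves.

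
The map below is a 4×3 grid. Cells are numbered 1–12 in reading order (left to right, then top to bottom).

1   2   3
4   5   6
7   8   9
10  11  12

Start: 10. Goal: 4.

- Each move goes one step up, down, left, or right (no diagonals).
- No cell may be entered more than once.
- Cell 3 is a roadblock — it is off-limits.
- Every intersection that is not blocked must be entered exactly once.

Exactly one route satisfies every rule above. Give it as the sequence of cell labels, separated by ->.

10 -> 7 -> 8 -> 11 -> 12 -> 9 -> 6 -> 5 -> 2 -> 1 -> 4

Need to visit all 11 open cells exactly once, starting at 10 and ending at 4.
Route from 10: up to 7, right to 8, down to 11, right to 12, 2× up (reaching 6), left to 5, up to 2, left to 1, down to 4 — 10 moves in all.
Check: all 11 open cells covered.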